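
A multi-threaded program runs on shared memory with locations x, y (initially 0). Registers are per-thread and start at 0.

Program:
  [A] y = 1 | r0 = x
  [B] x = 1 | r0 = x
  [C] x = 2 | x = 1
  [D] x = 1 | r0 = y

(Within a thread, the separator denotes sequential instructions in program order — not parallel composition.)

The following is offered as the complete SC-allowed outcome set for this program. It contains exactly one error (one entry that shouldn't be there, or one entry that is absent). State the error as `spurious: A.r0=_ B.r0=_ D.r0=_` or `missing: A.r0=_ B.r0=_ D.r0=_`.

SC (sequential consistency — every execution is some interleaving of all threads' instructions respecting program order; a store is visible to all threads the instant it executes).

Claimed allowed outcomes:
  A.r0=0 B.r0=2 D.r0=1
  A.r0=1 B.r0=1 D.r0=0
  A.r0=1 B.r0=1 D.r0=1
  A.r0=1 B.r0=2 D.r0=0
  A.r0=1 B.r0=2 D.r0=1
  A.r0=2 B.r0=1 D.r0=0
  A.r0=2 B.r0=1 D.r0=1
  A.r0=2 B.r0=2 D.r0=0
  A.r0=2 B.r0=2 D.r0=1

outcome vector order: (A.r0,B.r0,D.r0)
SC (10): (0,1,1) (0,2,1) (1,1,0) (1,1,1) (1,2,0) (1,2,1) (2,1,0) (2,1,1) (2,2,0) (2,2,1)
SC∖claimed = {(0,1,1)}

missing: A.r0=0 B.r0=1 D.r0=1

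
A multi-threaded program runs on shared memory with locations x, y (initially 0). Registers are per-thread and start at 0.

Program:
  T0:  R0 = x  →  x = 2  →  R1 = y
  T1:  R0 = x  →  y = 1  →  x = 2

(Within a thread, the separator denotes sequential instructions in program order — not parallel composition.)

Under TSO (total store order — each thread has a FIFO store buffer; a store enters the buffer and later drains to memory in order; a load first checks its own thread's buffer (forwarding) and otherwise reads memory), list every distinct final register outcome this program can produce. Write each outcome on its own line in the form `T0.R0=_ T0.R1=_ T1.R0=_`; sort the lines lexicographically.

T0.R0=0 T0.R1=0 T1.R0=0
T0.R0=0 T0.R1=0 T1.R0=2
T0.R0=0 T0.R1=1 T1.R0=0
T0.R0=0 T0.R1=1 T1.R0=2
T0.R0=2 T0.R1=1 T1.R0=0

outcome vector order: (T0.R0,T0.R1,T1.R0)
|TSO outcomes| = 5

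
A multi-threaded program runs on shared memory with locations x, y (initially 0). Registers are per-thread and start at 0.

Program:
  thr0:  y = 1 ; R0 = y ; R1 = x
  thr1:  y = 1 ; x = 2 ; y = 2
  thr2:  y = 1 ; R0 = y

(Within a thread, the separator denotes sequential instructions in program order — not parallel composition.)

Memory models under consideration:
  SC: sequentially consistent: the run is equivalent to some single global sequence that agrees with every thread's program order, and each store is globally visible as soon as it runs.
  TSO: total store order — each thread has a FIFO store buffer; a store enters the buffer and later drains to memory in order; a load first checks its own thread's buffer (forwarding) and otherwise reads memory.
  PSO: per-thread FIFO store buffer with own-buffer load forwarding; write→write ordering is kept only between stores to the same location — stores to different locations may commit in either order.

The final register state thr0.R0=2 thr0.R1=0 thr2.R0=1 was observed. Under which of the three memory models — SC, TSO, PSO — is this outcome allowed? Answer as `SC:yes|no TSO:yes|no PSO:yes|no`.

outcome vector order: (thr0.R0,thr0.R1,thr2.R0)
under SC → 101; 102; 121; 122; 221; 222
under TSO → 101; 102; 121; 122; 221; 222
under PSO → 101; 102; 121; 122; 201; 202; 221; 222
target 201 ∈ {PSO}

SC:no TSO:no PSO:yes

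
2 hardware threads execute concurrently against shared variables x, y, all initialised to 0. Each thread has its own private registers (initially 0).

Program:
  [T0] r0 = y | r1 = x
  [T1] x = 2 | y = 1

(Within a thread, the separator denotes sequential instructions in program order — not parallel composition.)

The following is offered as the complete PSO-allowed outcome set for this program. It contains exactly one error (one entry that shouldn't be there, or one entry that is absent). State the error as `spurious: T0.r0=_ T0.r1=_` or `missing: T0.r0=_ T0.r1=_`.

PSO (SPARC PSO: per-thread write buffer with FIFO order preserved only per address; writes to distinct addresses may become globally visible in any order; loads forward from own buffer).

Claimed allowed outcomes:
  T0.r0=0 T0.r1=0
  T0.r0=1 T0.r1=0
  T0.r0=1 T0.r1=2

outcome vector order: (T0.r0,T0.r1)
PSO: 4 outcomes — {(0,0), (0,2), (1,0), (1,2)}
PSO∖claimed = {(0,2)}

missing: T0.r0=0 T0.r1=2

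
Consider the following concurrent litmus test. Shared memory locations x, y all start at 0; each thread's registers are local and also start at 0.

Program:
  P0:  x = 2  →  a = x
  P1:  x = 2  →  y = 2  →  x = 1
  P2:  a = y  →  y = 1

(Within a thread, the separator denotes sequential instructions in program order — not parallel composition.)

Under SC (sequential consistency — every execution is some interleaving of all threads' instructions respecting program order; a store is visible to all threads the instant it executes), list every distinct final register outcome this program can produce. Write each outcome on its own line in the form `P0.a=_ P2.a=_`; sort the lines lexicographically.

P0.a=1 P2.a=0
P0.a=1 P2.a=2
P0.a=2 P2.a=0
P0.a=2 P2.a=2

outcome vector order: (P0.a,P2.a)
|SC outcomes| = 4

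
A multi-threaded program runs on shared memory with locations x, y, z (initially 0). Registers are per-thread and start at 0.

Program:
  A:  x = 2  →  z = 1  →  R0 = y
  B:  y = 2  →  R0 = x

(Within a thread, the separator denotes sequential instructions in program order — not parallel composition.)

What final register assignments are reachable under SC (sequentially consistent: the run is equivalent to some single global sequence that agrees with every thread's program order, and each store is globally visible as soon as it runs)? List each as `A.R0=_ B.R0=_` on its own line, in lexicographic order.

outcome vector order: (A.R0,B.R0)
|SC outcomes| = 3

A.R0=0 B.R0=2
A.R0=2 B.R0=0
A.R0=2 B.R0=2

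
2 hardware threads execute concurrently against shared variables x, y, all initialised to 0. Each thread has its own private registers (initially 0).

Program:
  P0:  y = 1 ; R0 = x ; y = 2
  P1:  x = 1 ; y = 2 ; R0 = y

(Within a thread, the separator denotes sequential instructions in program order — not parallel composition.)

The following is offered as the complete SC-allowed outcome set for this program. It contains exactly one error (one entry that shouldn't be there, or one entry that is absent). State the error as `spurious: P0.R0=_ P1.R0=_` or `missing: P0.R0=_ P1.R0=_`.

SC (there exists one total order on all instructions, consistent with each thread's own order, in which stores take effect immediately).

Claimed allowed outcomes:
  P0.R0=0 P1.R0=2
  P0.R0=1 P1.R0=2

outcome vector order: (P0.R0,P1.R0)
SC: 3 outcomes — {02 11 12}
SC∖claimed = {11}

missing: P0.R0=1 P1.R0=1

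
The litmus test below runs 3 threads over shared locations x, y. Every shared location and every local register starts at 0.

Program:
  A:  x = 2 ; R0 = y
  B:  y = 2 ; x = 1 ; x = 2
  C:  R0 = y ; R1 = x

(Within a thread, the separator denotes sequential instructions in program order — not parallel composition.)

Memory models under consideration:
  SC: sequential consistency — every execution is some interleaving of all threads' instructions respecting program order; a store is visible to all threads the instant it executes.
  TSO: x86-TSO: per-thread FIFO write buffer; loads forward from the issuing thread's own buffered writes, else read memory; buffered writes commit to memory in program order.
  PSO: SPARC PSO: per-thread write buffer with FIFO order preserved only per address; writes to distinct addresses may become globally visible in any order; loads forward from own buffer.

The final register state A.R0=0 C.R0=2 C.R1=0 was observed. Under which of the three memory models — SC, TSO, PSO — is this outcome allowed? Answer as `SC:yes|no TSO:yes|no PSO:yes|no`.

SC:no TSO:yes PSO:yes

outcome vector order: (A.R0,C.R0,C.R1)
under SC → 0/0/0 0/0/1 0/0/2 0/2/1 0/2/2 2/0/0 2/0/1 2/0/2 2/2/0 2/2/1 2/2/2
under TSO → 0/0/0 0/0/1 0/0/2 0/2/0 0/2/1 0/2/2 2/0/0 2/0/1 2/0/2 2/2/0 2/2/1 2/2/2
under PSO → 0/0/0 0/0/1 0/0/2 0/2/0 0/2/1 0/2/2 2/0/0 2/0/1 2/0/2 2/2/0 2/2/1 2/2/2
target 0/2/0 ∈ {TSO,PSO}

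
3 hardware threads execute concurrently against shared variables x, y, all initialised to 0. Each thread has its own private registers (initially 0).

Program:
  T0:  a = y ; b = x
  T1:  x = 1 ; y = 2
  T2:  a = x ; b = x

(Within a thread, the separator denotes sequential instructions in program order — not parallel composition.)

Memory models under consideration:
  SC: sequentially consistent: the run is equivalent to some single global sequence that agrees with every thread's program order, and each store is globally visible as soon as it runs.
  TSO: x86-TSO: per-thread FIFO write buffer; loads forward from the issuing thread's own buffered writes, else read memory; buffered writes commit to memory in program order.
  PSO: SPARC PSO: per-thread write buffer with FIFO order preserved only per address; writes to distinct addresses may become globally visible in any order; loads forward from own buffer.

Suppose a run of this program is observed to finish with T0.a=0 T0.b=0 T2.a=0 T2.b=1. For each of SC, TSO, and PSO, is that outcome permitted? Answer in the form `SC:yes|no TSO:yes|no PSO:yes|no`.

SC:yes TSO:yes PSO:yes

outcome vector order: (T0.a,T0.b,T2.a,T2.b)
SC (9): <0 0 0 0>, <0 0 0 1>, <0 0 1 1>, <0 1 0 0>, <0 1 0 1>, <0 1 1 1>, <2 1 0 0>, <2 1 0 1>, <2 1 1 1>
TSO (9): <0 0 0 0>, <0 0 0 1>, <0 0 1 1>, <0 1 0 0>, <0 1 0 1>, <0 1 1 1>, <2 1 0 0>, <2 1 0 1>, <2 1 1 1>
PSO (12): <0 0 0 0>, <0 0 0 1>, <0 0 1 1>, <0 1 0 0>, <0 1 0 1>, <0 1 1 1>, <2 0 0 0>, <2 0 0 1>, <2 0 1 1>, <2 1 0 0>, <2 1 0 1>, <2 1 1 1>
target <0 0 0 1> ∈ {SC,TSO,PSO}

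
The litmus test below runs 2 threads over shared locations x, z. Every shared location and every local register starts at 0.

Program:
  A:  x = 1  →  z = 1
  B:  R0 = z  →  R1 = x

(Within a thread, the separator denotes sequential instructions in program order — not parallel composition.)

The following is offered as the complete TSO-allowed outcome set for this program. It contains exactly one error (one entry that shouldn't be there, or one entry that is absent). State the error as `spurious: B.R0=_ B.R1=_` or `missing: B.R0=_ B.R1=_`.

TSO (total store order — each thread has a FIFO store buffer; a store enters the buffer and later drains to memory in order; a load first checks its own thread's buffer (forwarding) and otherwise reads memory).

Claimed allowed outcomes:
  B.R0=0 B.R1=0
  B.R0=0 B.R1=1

missing: B.R0=1 B.R1=1

outcome vector order: (B.R0,B.R1)
under TSO → (0,0), (0,1), (1,1)
TSO∖claimed = {(1,1)}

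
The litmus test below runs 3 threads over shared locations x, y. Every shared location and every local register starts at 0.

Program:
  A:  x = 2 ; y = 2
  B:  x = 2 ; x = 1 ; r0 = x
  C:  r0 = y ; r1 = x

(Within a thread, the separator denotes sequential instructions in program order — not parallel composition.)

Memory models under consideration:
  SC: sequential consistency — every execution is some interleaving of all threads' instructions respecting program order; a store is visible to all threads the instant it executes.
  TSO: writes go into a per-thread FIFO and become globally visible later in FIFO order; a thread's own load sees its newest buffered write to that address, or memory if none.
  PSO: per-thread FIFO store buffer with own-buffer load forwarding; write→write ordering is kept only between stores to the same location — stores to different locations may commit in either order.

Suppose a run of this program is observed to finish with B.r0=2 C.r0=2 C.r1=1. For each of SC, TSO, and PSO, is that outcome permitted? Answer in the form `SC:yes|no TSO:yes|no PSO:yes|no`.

SC:no TSO:no PSO:yes

outcome vector order: (B.r0,C.r0,C.r1)
[SC] allowed = {<1 0 0> <1 0 1> <1 0 2> <1 2 1> <1 2 2> <2 0 0> <2 0 1> <2 0 2> <2 2 2>}
[TSO] allowed = {<1 0 0> <1 0 1> <1 0 2> <1 2 1> <1 2 2> <2 0 0> <2 0 1> <2 0 2> <2 2 2>}
[PSO] allowed = {<1 0 0> <1 0 1> <1 0 2> <1 2 0> <1 2 1> <1 2 2> <2 0 0> <2 0 1> <2 0 2> <2 2 0> <2 2 1> <2 2 2>}
target <2 2 1> ∈ {PSO}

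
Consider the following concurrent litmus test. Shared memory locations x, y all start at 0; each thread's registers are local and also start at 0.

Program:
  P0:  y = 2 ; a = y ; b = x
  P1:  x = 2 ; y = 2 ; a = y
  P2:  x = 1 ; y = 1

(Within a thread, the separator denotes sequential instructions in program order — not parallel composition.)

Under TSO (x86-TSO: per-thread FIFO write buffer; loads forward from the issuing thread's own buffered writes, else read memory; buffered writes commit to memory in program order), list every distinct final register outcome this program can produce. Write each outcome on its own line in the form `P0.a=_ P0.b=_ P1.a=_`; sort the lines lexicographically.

P0.a=1 P0.b=1 P1.a=1
P0.a=1 P0.b=1 P1.a=2
P0.a=1 P0.b=2 P1.a=1
P0.a=1 P0.b=2 P1.a=2
P0.a=2 P0.b=0 P1.a=1
P0.a=2 P0.b=0 P1.a=2
P0.a=2 P0.b=1 P1.a=1
P0.a=2 P0.b=1 P1.a=2
P0.a=2 P0.b=2 P1.a=1
P0.a=2 P0.b=2 P1.a=2

outcome vector order: (P0.a,P0.b,P1.a)
|TSO outcomes| = 10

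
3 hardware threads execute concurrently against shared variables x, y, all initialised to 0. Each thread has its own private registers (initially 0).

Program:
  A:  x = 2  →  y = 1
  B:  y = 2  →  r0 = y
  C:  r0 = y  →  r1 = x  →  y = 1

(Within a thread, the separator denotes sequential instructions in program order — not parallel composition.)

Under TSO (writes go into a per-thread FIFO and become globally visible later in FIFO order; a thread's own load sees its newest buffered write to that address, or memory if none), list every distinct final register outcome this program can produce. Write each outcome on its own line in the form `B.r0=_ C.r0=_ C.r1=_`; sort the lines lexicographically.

outcome vector order: (B.r0,C.r0,C.r1)
|TSO outcomes| = 10

B.r0=1 C.r0=0 C.r1=0
B.r0=1 C.r0=0 C.r1=2
B.r0=1 C.r0=1 C.r1=2
B.r0=1 C.r0=2 C.r1=0
B.r0=1 C.r0=2 C.r1=2
B.r0=2 C.r0=0 C.r1=0
B.r0=2 C.r0=0 C.r1=2
B.r0=2 C.r0=1 C.r1=2
B.r0=2 C.r0=2 C.r1=0
B.r0=2 C.r0=2 C.r1=2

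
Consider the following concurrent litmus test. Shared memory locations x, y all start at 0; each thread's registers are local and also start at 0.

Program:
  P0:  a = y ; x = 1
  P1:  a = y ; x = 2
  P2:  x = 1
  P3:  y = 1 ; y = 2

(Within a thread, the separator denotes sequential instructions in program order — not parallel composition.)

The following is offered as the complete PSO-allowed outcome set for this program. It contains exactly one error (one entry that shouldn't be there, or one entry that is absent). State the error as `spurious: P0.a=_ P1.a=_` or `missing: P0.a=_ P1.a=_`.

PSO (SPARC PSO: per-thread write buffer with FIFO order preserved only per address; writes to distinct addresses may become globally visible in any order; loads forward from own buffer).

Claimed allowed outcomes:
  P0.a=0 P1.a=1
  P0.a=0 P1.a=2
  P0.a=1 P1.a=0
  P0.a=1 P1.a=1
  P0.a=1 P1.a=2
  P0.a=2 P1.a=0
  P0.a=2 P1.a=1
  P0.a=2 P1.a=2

outcome vector order: (P0.a,P1.a)
PSO: 9 outcomes — {(0,0); (0,1); (0,2); (1,0); (1,1); (1,2); (2,0); (2,1); (2,2)}
PSO∖claimed = {(0,0)}

missing: P0.a=0 P1.a=0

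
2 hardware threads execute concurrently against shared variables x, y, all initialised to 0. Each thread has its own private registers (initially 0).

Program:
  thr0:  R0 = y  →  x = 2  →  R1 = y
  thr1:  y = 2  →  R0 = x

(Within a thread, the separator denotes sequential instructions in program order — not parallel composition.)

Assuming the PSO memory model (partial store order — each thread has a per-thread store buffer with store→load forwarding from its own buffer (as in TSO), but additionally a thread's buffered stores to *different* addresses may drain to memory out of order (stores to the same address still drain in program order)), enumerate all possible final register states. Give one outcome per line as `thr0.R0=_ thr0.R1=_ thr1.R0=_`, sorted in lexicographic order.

thr0.R0=0 thr0.R1=0 thr1.R0=0
thr0.R0=0 thr0.R1=0 thr1.R0=2
thr0.R0=0 thr0.R1=2 thr1.R0=0
thr0.R0=0 thr0.R1=2 thr1.R0=2
thr0.R0=2 thr0.R1=2 thr1.R0=0
thr0.R0=2 thr0.R1=2 thr1.R0=2

outcome vector order: (thr0.R0,thr0.R1,thr1.R0)
|PSO outcomes| = 6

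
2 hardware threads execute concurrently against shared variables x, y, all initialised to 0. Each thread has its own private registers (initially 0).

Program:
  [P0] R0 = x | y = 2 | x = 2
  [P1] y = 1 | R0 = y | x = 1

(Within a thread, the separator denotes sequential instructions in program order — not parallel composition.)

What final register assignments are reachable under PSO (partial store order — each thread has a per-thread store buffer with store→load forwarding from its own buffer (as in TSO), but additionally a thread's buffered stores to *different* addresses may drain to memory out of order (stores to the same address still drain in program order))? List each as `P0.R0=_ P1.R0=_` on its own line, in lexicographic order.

outcome vector order: (P0.R0,P1.R0)
|PSO outcomes| = 3

P0.R0=0 P1.R0=1
P0.R0=0 P1.R0=2
P0.R0=1 P1.R0=1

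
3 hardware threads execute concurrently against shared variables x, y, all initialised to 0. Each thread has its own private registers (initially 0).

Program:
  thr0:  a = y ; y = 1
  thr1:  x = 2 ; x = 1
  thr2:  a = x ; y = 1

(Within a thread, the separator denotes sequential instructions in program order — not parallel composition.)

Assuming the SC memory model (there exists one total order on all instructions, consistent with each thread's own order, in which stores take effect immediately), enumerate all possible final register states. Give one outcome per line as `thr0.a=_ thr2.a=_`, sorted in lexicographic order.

outcome vector order: (thr0.a,thr2.a)
|SC outcomes| = 6

thr0.a=0 thr2.a=0
thr0.a=0 thr2.a=1
thr0.a=0 thr2.a=2
thr0.a=1 thr2.a=0
thr0.a=1 thr2.a=1
thr0.a=1 thr2.a=2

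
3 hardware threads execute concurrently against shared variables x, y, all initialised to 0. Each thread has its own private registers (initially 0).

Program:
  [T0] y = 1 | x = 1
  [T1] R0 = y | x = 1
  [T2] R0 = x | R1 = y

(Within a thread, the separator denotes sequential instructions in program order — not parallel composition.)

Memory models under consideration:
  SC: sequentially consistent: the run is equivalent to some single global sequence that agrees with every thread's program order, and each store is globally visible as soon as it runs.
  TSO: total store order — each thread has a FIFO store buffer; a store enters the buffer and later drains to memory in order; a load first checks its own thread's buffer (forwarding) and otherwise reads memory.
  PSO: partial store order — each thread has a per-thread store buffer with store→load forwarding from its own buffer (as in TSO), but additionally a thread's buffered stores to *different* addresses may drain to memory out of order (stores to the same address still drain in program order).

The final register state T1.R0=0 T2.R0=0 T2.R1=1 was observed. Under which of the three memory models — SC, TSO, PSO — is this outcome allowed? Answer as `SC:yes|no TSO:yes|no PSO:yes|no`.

outcome vector order: (T1.R0,T2.R0,T2.R1)
[SC] allowed = {<0 0 0>; <0 0 1>; <0 1 0>; <0 1 1>; <1 0 0>; <1 0 1>; <1 1 1>}
[TSO] allowed = {<0 0 0>; <0 0 1>; <0 1 0>; <0 1 1>; <1 0 0>; <1 0 1>; <1 1 1>}
[PSO] allowed = {<0 0 0>; <0 0 1>; <0 1 0>; <0 1 1>; <1 0 0>; <1 0 1>; <1 1 0>; <1 1 1>}
target <0 0 1> ∈ {SC,TSO,PSO}

SC:yes TSO:yes PSO:yes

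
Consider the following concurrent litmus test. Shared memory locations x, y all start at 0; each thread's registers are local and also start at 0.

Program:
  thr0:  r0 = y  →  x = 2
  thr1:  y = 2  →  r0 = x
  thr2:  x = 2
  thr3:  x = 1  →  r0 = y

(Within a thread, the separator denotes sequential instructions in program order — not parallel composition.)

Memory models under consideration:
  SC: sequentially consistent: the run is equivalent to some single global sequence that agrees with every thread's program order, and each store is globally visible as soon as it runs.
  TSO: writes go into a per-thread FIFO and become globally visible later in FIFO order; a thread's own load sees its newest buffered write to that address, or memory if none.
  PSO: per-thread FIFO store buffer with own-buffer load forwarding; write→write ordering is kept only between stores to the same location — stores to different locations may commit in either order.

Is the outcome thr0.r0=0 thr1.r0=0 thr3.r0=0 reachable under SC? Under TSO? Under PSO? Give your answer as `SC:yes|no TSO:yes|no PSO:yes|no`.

outcome vector order: (thr0.r0,thr1.r0,thr3.r0)
under SC → 0/0/2; 0/1/0; 0/1/2; 0/2/0; 0/2/2; 2/0/2; 2/1/0; 2/1/2; 2/2/0; 2/2/2
under TSO → 0/0/0; 0/0/2; 0/1/0; 0/1/2; 0/2/0; 0/2/2; 2/0/0; 2/0/2; 2/1/0; 2/1/2; 2/2/0; 2/2/2
under PSO → 0/0/0; 0/0/2; 0/1/0; 0/1/2; 0/2/0; 0/2/2; 2/0/0; 2/0/2; 2/1/0; 2/1/2; 2/2/0; 2/2/2
target 0/0/0 ∈ {TSO,PSO}

SC:no TSO:yes PSO:yes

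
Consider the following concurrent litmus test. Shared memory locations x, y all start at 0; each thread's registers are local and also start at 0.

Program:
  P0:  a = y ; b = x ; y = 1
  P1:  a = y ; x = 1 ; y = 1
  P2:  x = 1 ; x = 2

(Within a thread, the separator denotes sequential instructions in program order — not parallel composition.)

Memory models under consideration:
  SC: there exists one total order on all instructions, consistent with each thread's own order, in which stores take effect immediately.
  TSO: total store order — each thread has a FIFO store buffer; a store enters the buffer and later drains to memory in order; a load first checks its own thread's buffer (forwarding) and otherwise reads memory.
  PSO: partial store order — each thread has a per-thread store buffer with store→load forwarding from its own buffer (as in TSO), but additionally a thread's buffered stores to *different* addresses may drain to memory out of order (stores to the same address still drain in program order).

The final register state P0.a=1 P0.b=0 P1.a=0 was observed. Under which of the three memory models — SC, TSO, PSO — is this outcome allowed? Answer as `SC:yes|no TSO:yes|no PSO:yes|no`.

outcome vector order: (P0.a,P0.b,P1.a)
SC (8): 000 001 010 011 020 021 110 120
TSO (8): 000 001 010 011 020 021 110 120
PSO (9): 000 001 010 011 020 021 100 110 120
target 100 ∈ {PSO}

SC:no TSO:no PSO:yes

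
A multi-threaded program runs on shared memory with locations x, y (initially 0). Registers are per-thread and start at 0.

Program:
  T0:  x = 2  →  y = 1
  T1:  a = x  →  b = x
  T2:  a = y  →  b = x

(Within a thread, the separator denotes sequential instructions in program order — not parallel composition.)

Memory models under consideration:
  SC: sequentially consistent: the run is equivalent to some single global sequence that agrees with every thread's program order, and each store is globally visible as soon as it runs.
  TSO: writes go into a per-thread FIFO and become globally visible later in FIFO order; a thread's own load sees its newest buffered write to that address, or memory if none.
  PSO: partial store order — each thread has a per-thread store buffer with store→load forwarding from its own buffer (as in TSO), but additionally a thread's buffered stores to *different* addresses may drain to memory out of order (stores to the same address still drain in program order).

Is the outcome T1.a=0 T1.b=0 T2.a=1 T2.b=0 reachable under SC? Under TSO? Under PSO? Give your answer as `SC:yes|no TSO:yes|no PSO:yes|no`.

SC:no TSO:no PSO:yes

outcome vector order: (T1.a,T1.b,T2.a,T2.b)
under SC → <0 0 0 0>; <0 0 0 2>; <0 0 1 2>; <0 2 0 0>; <0 2 0 2>; <0 2 1 2>; <2 2 0 0>; <2 2 0 2>; <2 2 1 2>
under TSO → <0 0 0 0>; <0 0 0 2>; <0 0 1 2>; <0 2 0 0>; <0 2 0 2>; <0 2 1 2>; <2 2 0 0>; <2 2 0 2>; <2 2 1 2>
under PSO → <0 0 0 0>; <0 0 0 2>; <0 0 1 0>; <0 0 1 2>; <0 2 0 0>; <0 2 0 2>; <0 2 1 0>; <0 2 1 2>; <2 2 0 0>; <2 2 0 2>; <2 2 1 0>; <2 2 1 2>
target <0 0 1 0> ∈ {PSO}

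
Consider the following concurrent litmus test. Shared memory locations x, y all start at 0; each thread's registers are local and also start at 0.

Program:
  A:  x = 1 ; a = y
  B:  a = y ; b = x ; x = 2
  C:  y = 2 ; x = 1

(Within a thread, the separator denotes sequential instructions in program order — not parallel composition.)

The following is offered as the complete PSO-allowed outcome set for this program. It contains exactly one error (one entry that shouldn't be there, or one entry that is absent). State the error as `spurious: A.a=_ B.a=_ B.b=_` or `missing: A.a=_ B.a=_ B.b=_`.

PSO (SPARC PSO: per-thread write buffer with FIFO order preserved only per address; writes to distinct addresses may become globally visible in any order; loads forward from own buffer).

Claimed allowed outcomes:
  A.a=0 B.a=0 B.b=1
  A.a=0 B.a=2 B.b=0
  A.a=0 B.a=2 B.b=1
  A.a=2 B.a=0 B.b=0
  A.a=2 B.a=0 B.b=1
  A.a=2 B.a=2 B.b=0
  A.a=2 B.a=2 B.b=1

missing: A.a=0 B.a=0 B.b=0

outcome vector order: (A.a,B.a,B.b)
[PSO] allowed = {(0,0,0) (0,0,1) (0,2,0) (0,2,1) (2,0,0) (2,0,1) (2,2,0) (2,2,1)}
PSO∖claimed = {(0,0,0)}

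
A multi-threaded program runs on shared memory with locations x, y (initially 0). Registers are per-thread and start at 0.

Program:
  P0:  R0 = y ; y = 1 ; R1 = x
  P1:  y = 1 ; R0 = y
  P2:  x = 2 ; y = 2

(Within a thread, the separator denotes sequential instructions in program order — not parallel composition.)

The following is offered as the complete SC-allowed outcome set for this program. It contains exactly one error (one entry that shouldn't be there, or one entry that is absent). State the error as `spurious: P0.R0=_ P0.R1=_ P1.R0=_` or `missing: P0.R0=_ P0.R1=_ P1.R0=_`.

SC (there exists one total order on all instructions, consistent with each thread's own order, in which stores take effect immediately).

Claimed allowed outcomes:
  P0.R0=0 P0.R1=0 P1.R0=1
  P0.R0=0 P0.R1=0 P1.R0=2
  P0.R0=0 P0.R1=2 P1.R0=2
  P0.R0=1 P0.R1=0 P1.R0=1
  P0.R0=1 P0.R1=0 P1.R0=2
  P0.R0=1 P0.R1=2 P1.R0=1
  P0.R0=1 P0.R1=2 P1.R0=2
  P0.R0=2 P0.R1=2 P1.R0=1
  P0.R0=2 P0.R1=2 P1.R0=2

outcome vector order: (P0.R0,P0.R1,P1.R0)
SC (10): <0 0 1>; <0 0 2>; <0 2 1>; <0 2 2>; <1 0 1>; <1 0 2>; <1 2 1>; <1 2 2>; <2 2 1>; <2 2 2>
SC∖claimed = {<0 2 1>}

missing: P0.R0=0 P0.R1=2 P1.R0=1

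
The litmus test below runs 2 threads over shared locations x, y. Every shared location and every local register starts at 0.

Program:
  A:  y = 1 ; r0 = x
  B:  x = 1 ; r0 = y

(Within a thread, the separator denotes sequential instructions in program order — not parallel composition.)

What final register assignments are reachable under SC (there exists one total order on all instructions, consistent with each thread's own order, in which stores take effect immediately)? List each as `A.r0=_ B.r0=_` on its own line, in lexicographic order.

outcome vector order: (A.r0,B.r0)
|SC outcomes| = 3

A.r0=0 B.r0=1
A.r0=1 B.r0=0
A.r0=1 B.r0=1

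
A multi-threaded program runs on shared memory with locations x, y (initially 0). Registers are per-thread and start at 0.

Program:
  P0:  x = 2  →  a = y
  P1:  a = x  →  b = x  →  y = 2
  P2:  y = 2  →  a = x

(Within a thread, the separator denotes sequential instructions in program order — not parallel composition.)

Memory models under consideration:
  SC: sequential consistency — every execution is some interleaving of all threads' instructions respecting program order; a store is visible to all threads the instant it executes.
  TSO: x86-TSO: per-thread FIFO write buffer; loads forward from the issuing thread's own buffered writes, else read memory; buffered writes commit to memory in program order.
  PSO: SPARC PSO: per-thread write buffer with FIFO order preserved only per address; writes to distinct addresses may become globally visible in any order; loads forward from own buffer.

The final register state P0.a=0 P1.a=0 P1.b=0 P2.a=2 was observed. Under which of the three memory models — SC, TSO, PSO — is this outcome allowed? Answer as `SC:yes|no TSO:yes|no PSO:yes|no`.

SC:yes TSO:yes PSO:yes

outcome vector order: (P0.a,P1.a,P1.b,P2.a)
SC: 9 outcomes — {(0,0,0,2), (0,0,2,2), (0,2,2,2), (2,0,0,0), (2,0,0,2), (2,0,2,0), (2,0,2,2), (2,2,2,0), (2,2,2,2)}
TSO: 12 outcomes — {(0,0,0,0), (0,0,0,2), (0,0,2,0), (0,0,2,2), (0,2,2,0), (0,2,2,2), (2,0,0,0), (2,0,0,2), (2,0,2,0), (2,0,2,2), (2,2,2,0), (2,2,2,2)}
PSO: 12 outcomes — {(0,0,0,0), (0,0,0,2), (0,0,2,0), (0,0,2,2), (0,2,2,0), (0,2,2,2), (2,0,0,0), (2,0,0,2), (2,0,2,0), (2,0,2,2), (2,2,2,0), (2,2,2,2)}
target (0,0,0,2) ∈ {SC,TSO,PSO}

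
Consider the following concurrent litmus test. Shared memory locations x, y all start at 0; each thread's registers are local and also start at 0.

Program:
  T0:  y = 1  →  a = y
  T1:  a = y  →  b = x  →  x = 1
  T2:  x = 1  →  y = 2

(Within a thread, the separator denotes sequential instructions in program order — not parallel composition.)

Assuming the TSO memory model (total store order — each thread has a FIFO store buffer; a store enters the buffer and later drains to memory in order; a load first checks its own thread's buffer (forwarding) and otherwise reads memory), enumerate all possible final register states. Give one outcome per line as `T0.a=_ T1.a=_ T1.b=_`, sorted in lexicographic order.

T0.a=1 T1.a=0 T1.b=0
T0.a=1 T1.a=0 T1.b=1
T0.a=1 T1.a=1 T1.b=0
T0.a=1 T1.a=1 T1.b=1
T0.a=1 T1.a=2 T1.b=1
T0.a=2 T1.a=0 T1.b=0
T0.a=2 T1.a=0 T1.b=1
T0.a=2 T1.a=1 T1.b=0
T0.a=2 T1.a=1 T1.b=1
T0.a=2 T1.a=2 T1.b=1

outcome vector order: (T0.a,T1.a,T1.b)
|TSO outcomes| = 10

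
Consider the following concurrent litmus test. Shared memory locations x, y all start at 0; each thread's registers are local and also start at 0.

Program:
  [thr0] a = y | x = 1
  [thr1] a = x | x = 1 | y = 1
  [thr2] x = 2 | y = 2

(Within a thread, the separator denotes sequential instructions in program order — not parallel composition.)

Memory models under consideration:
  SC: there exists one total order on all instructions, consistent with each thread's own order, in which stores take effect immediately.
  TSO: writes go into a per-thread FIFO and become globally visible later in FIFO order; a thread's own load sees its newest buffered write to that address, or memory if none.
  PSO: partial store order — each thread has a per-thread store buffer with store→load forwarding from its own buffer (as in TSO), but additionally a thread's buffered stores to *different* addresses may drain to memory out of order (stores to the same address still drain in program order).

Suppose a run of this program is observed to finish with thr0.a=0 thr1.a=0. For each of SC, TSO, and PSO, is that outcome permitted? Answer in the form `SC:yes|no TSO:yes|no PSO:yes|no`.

SC:yes TSO:yes PSO:yes

outcome vector order: (thr0.a,thr1.a)
SC (8): 00; 01; 02; 10; 12; 20; 21; 22
TSO (8): 00; 01; 02; 10; 12; 20; 21; 22
PSO (8): 00; 01; 02; 10; 12; 20; 21; 22
target 00 ∈ {SC,TSO,PSO}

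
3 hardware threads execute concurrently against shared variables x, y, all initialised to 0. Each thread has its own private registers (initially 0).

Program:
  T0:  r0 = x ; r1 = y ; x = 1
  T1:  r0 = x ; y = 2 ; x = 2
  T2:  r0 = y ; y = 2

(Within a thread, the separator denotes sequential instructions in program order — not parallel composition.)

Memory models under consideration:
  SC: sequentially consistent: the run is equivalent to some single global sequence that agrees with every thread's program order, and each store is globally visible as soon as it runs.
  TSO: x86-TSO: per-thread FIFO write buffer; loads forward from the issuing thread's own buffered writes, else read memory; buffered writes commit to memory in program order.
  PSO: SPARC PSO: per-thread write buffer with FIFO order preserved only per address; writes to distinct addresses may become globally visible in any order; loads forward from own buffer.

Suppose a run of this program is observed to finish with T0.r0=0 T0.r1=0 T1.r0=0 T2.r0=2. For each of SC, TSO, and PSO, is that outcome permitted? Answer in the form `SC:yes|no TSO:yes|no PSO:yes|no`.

outcome vector order: (T0.r0,T0.r1,T1.r0,T2.r0)
SC: 9 outcomes — {(0,0,0,0) (0,0,0,2) (0,0,1,0) (0,0,1,2) (0,2,0,0) (0,2,0,2) (0,2,1,0) (2,2,0,0) (2,2,0,2)}
TSO: 9 outcomes — {(0,0,0,0) (0,0,0,2) (0,0,1,0) (0,0,1,2) (0,2,0,0) (0,2,0,2) (0,2,1,0) (2,2,0,0) (2,2,0,2)}
PSO: 11 outcomes — {(0,0,0,0) (0,0,0,2) (0,0,1,0) (0,0,1,2) (0,2,0,0) (0,2,0,2) (0,2,1,0) (2,0,0,0) (2,0,0,2) (2,2,0,0) (2,2,0,2)}
target (0,0,0,2) ∈ {SC,TSO,PSO}

SC:yes TSO:yes PSO:yes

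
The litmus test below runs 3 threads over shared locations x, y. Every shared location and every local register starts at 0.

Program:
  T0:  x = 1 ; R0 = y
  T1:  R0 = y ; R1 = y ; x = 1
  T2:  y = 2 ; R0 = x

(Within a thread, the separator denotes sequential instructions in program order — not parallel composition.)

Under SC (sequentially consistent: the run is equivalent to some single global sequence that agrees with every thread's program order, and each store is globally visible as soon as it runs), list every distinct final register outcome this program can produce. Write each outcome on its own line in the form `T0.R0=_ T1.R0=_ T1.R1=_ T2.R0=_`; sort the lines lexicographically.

outcome vector order: (T0.R0,T1.R0,T1.R1,T2.R0)
|SC outcomes| = 9

T0.R0=0 T1.R0=0 T1.R1=0 T2.R0=1
T0.R0=0 T1.R0=0 T1.R1=2 T2.R0=1
T0.R0=0 T1.R0=2 T1.R1=2 T2.R0=1
T0.R0=2 T1.R0=0 T1.R1=0 T2.R0=0
T0.R0=2 T1.R0=0 T1.R1=0 T2.R0=1
T0.R0=2 T1.R0=0 T1.R1=2 T2.R0=0
T0.R0=2 T1.R0=0 T1.R1=2 T2.R0=1
T0.R0=2 T1.R0=2 T1.R1=2 T2.R0=0
T0.R0=2 T1.R0=2 T1.R1=2 T2.R0=1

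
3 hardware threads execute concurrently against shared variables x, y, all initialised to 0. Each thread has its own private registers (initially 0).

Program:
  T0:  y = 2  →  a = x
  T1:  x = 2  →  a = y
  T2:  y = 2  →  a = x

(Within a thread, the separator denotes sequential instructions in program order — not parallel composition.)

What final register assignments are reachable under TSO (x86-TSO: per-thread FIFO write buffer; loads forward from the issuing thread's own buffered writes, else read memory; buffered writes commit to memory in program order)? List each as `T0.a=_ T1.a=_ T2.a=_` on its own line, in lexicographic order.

T0.a=0 T1.a=0 T2.a=0
T0.a=0 T1.a=0 T2.a=2
T0.a=0 T1.a=2 T2.a=0
T0.a=0 T1.a=2 T2.a=2
T0.a=2 T1.a=0 T2.a=0
T0.a=2 T1.a=0 T2.a=2
T0.a=2 T1.a=2 T2.a=0
T0.a=2 T1.a=2 T2.a=2

outcome vector order: (T0.a,T1.a,T2.a)
|TSO outcomes| = 8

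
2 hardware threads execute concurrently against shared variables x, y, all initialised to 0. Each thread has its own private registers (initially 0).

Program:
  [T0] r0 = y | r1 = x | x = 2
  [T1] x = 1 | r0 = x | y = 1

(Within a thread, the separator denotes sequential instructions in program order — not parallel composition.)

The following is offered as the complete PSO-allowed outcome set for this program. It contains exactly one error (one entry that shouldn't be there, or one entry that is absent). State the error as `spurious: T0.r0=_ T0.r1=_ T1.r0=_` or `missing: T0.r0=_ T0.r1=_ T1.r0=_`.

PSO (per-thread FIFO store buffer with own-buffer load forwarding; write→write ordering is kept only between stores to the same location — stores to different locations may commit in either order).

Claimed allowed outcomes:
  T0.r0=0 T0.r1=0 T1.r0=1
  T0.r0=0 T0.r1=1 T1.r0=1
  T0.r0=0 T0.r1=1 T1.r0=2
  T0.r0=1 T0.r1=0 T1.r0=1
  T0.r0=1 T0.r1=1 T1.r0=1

missing: T0.r0=0 T0.r1=0 T1.r0=2

outcome vector order: (T0.r0,T0.r1,T1.r0)
PSO (6): 0/0/1; 0/0/2; 0/1/1; 0/1/2; 1/0/1; 1/1/1
PSO∖claimed = {0/0/2}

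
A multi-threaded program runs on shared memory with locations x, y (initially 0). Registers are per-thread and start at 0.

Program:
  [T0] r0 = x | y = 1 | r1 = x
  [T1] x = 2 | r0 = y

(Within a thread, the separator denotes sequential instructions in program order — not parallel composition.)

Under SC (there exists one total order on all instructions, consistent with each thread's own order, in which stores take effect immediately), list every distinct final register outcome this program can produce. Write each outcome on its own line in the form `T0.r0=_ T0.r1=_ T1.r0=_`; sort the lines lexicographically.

outcome vector order: (T0.r0,T0.r1,T1.r0)
|SC outcomes| = 5

T0.r0=0 T0.r1=0 T1.r0=1
T0.r0=0 T0.r1=2 T1.r0=0
T0.r0=0 T0.r1=2 T1.r0=1
T0.r0=2 T0.r1=2 T1.r0=0
T0.r0=2 T0.r1=2 T1.r0=1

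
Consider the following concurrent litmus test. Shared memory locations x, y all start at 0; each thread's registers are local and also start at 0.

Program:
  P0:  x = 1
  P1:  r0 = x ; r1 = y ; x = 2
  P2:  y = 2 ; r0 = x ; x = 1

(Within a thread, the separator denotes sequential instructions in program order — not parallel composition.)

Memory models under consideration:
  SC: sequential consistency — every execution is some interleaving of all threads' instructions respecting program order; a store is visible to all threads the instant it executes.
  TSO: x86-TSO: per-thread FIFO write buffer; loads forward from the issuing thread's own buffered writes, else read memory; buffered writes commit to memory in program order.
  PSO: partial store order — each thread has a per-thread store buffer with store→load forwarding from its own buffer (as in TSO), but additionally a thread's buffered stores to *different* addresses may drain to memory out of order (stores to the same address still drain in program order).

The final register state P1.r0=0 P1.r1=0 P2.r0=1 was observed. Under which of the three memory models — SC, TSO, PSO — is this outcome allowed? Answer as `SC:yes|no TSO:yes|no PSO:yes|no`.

SC:yes TSO:yes PSO:yes

outcome vector order: (P1.r0,P1.r1,P2.r0)
SC: 11 outcomes — {0/0/0, 0/0/1, 0/0/2, 0/2/0, 0/2/1, 0/2/2, 1/0/1, 1/0/2, 1/2/0, 1/2/1, 1/2/2}
TSO: 12 outcomes — {0/0/0, 0/0/1, 0/0/2, 0/2/0, 0/2/1, 0/2/2, 1/0/0, 1/0/1, 1/0/2, 1/2/0, 1/2/1, 1/2/2}
PSO: 12 outcomes — {0/0/0, 0/0/1, 0/0/2, 0/2/0, 0/2/1, 0/2/2, 1/0/0, 1/0/1, 1/0/2, 1/2/0, 1/2/1, 1/2/2}
target 0/0/1 ∈ {SC,TSO,PSO}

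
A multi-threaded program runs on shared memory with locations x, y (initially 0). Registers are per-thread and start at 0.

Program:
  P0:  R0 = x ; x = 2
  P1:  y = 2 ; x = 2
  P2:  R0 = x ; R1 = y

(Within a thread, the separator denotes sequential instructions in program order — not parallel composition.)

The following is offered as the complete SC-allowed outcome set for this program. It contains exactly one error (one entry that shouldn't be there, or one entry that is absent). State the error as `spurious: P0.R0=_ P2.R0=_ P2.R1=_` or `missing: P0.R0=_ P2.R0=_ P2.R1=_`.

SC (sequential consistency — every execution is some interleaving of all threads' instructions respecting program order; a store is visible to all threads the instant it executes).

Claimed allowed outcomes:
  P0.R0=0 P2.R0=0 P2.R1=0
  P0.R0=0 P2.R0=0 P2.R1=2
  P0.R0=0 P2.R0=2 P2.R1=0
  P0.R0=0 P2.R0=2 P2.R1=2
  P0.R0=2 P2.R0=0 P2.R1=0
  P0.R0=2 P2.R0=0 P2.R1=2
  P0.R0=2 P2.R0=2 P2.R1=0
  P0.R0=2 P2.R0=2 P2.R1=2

spurious: P0.R0=2 P2.R0=2 P2.R1=0

outcome vector order: (P0.R0,P2.R0,P2.R1)
SC (7): <0 0 0>; <0 0 2>; <0 2 0>; <0 2 2>; <2 0 0>; <2 0 2>; <2 2 2>
claimed∖SC = {<2 2 0>}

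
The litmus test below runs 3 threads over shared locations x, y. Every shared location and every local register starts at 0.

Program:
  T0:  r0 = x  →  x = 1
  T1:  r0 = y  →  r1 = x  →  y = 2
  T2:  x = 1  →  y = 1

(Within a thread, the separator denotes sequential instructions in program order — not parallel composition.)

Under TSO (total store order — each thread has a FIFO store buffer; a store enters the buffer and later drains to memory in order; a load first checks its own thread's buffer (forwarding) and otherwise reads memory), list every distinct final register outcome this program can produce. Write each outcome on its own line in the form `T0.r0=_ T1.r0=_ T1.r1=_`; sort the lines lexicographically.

T0.r0=0 T1.r0=0 T1.r1=0
T0.r0=0 T1.r0=0 T1.r1=1
T0.r0=0 T1.r0=1 T1.r1=1
T0.r0=1 T1.r0=0 T1.r1=0
T0.r0=1 T1.r0=0 T1.r1=1
T0.r0=1 T1.r0=1 T1.r1=1

outcome vector order: (T0.r0,T1.r0,T1.r1)
|TSO outcomes| = 6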